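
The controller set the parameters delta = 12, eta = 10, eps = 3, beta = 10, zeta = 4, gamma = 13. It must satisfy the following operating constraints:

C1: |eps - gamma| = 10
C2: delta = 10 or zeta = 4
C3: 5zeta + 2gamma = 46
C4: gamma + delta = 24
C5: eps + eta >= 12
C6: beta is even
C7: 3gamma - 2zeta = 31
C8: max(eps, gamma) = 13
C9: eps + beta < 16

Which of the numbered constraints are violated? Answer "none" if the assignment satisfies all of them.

Constraint 4 does not hold.

C1: |3 - 13| = 10  holds
C2: delta = 12 ≠ 10, but zeta = 4 = 4 (second disjunct)  holds
C3: 5zeta + 2gamma = 5(4) + 2(13) = 46  holds
C4: gamma + delta = 13 + 12 = 25, not 24  fails
C5: eps + eta = 3 + 10 = 13; 13 ≥ 12  holds
C6: beta = 10 is even  holds
C7: 3gamma - 2zeta = 3(13) - 2(4) = 31  holds
C8: max(3, 13) = 13  holds
C9: eps + beta = 3 + 10 = 13; 13 < 16  holds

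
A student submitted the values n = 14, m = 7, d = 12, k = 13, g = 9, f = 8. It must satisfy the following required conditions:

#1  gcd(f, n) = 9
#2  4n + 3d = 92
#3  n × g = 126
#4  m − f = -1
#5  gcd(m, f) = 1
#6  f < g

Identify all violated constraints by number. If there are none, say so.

#1 gcd(8, 14) = 2, not 9  FAIL
#2 4n + 3d = 4(14) + 3(12) = 92  OK
#3 n × g = 14 × 9 = 126  OK
#4 m − f = 7 − 8 = -1  OK
#5 gcd(7, 8) = 1  OK
#6 f = 8, g = 9; 8 < 9  OK

Constraint 1 does not hold.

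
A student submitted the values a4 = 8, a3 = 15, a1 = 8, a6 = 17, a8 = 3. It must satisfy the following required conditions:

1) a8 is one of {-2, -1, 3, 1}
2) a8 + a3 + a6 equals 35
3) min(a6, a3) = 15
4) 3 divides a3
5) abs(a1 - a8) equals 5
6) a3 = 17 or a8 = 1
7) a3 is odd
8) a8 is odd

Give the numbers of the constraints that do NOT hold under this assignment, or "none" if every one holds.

1) a8 = 3 is in {-2, -1, 3, 1} — OK.
2) a8 + a3 + a6 = 3 + 15 + 17 = 35 — OK.
3) min(17, 15) = 15 — OK.
4) 15 / 3 = 5, so 3 divides 15 — OK.
5) abs(8 - 3) = 5 — OK.
6) a3 = 15 ≠ 17 and a8 = 3 ≠ 1; both disjuncts false — violated.
7) a3 = 15 is odd — OK.
8) a8 = 3 is odd — OK.

No — constraint 6 is not satisfied.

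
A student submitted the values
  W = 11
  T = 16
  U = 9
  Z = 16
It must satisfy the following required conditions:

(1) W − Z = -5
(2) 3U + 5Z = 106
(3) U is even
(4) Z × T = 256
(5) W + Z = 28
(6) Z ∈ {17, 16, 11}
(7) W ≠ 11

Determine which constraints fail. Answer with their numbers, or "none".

(1) W − Z = 11 − 16 = -5 — holds.
(2) 3U + 5Z = 3(9) + 5(16) = 107, not 106 — fails.
(3) U = 9 is odd — fails.
(4) Z × T = 16 × 16 = 256 — holds.
(5) W + Z = 11 + 16 = 27, not 28 — fails.
(6) Z = 16 is in {17, 16, 11} — holds.
(7) W = 11, but 11 is required to differ — fails.

Constraints 2, 3, 5, and 7 do not hold.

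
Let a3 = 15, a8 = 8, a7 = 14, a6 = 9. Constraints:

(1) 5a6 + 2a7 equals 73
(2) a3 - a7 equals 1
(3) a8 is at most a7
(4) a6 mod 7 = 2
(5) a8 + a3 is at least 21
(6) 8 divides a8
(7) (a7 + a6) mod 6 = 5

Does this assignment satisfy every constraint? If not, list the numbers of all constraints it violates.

(1) 5a6 + 2a7 = 5(9) + 2(14) = 73 — satisfied.
(2) a3 - a7 = 15 - 14 = 1 — satisfied.
(3) a8 = 8, a7 = 14; 8 ≤ 14 — satisfied.
(4) 9 mod 7 = 2 — satisfied.
(5) a8 + a3 = 8 + 15 = 23; 23 ≥ 21 — satisfied.
(6) 8 / 8 = 1, so 8 divides 8 — satisfied.
(7) a7 + a6 = 23; 23 mod 6 = 5 — satisfied.

No violations.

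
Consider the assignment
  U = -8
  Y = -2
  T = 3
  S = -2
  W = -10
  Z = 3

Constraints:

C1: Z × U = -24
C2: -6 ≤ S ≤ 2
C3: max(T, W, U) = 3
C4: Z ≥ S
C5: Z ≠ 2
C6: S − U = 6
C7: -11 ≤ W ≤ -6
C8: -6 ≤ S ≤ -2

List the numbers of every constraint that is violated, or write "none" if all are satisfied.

C1: Z × U = 3 × (-8) = -24  ✓
C2: S = -2 lies in [-6, 2]  ✓
C3: max(3, -10, -8) = 3  ✓
C4: Z = 3, S = -2; 3 ≥ -2  ✓
C5: Z = 3, and 3 ≠ 2  ✓
C6: S − U = -2 − (-8) = 6  ✓
C7: W = -10 lies in [-11, -6]  ✓
C8: S = -2 lies in [-6, -2]  ✓

The assignment satisfies every constraint.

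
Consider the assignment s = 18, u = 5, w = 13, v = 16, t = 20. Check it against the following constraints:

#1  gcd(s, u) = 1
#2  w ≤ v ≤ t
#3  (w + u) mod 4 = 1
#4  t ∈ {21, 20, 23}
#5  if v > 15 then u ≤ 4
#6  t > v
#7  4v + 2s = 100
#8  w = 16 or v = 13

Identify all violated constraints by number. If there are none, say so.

No — constraints 3, 5, and 8 are not satisfied.

#1 gcd(18, 5) = 1 — holds.
#2 values 13 ≤ 16 ≤ 20 — holds.
#3 w + u = 18; 18 mod 4 = 2, not 1 — does not hold.
#4 t = 20 is in {21, 20, 23} — holds.
#5 v = 16 > 15, so we need u ≤ 4; but u = 5 > 4 — does not hold.
#6 t = 20, v = 16; 20 > 16 — holds.
#7 4v + 2s = 4(16) + 2(18) = 100 — holds.
#8 w = 13 ≠ 16 and v = 16 ≠ 13; both disjuncts false — does not hold.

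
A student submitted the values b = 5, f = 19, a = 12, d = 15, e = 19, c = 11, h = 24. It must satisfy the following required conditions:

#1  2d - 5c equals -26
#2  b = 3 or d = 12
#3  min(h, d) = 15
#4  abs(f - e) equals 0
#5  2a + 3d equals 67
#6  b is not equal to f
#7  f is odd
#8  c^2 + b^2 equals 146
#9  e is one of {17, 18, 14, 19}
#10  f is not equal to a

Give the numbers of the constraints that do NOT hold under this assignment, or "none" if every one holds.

#1 2d - 5c = 2(15) - 5(11) = -25, not -26  FAIL
#2 b = 5 ≠ 3 and d = 15 ≠ 12; both disjuncts false  FAIL
#3 min(24, 15) = 15  OK
#4 abs(19 - 19) = 0  OK
#5 2a + 3d = 2(12) + 3(15) = 69, not 67  FAIL
#6 b = 5, f = 19; distinct  OK
#7 f = 19 is odd  OK
#8 c^2 + b^2 = 11^2 + 5^2 = 121 + 25 = 146  OK
#9 e = 19 is in {17, 18, 14, 19}  OK
#10 f = 19, a = 12; distinct  OK

Violated: 1, 2, 5.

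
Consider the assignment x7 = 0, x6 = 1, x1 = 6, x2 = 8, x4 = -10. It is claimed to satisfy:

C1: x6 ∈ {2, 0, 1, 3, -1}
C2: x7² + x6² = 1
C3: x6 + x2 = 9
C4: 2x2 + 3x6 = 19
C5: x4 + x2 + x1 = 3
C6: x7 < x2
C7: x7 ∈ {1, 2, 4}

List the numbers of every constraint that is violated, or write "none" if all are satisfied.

C1: x6 = 1 is in {2, 0, 1, 3, -1}  yes
C2: x7² + x6² = 0² + 1² = 0 + 1 = 1  yes
C3: x6 + x2 = 1 + 8 = 9  yes
C4: 2x2 + 3x6 = 2(8) + 3(1) = 19  yes
C5: x4 + x2 + x1 = -10 + 8 + 6 = 4, not 3  no
C6: x7 = 0, x2 = 8; 0 < 8  yes
C7: x7 = 0 is not in {1, 2, 4}  no

Constraints 5 and 7 are violated.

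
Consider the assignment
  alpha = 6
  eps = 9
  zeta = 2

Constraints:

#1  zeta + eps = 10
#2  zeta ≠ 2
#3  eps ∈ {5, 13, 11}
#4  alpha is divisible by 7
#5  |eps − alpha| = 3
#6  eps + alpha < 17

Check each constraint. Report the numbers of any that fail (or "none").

#1 zeta + eps = 2 + 9 = 11, not 10 — violated.
#2 zeta = 2, but 2 is required to differ — violated.
#3 eps = 9 is not in {5, 13, 11} — violated.
#4 6 = 7×0 + 6, so 7 does not divide 6 — violated.
#5 |9 − 6| = 3 — satisfied.
#6 eps + alpha = 9 + 6 = 15; 15 < 17 — satisfied.

No — constraints 1, 2, 3, 4 are not satisfied.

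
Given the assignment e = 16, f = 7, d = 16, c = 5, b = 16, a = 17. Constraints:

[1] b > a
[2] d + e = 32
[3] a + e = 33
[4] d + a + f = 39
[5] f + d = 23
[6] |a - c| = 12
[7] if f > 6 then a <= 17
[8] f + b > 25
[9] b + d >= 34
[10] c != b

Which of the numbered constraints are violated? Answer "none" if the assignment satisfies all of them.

No — constraints 1, 4, 8, 9 are not satisfied.

[1] b = 16, a = 17; 16 ≤ 17 (want >)  fails
[2] d + e = 16 + 16 = 32  holds
[3] a + e = 17 + 16 = 33  holds
[4] d + a + f = 16 + 17 + 7 = 40, not 39  fails
[5] f + d = 7 + 16 = 23  holds
[6] |17 - 5| = 12  holds
[7] f = 7 > 6, so we need a ≤ 17; a = 17 ≤ 17  holds
[8] f + b = 7 + 16 = 23; 23 ≤ 25, bound 25 not met  fails
[9] b + d = 16 + 16 = 32; 32 < 34, bound 34 not met  fails
[10] c = 5, b = 16; distinct  holds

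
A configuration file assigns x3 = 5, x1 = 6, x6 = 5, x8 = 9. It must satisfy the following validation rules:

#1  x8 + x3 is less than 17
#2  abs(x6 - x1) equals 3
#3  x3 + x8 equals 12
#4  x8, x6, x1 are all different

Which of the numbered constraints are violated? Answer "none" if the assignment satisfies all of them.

#1 x8 + x3 = 9 + 5 = 14; 14 < 17 — holds.
#2 abs(5 - 6) = 1, not 3 — fails.
#3 x3 + x8 = 5 + 9 = 14, not 12 — fails.
#4 values 9, 5, 6 are pairwise distinct — holds.

The assignment fails constraints 2 and 3.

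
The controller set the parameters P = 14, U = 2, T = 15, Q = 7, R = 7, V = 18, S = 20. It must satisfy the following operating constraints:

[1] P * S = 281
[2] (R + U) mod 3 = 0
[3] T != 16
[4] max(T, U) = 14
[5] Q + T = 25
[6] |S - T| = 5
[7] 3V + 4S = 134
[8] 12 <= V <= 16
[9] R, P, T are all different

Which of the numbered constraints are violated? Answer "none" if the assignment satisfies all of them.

[1] P * S = 14 * 20 = 280, not 281 — violated.
[2] R + U = 9; 9 mod 3 = 0 — OK.
[3] T = 15, and 15 ≠ 16 — OK.
[4] max(15, 2) = 15, not 14 — violated.
[5] Q + T = 7 + 15 = 22, not 25 — violated.
[6] |20 - 15| = 5 — OK.
[7] 3V + 4S = 3(18) + 4(20) = 134 — OK.
[8] V = 18 is outside [12, 16] — violated.
[9] values 7, 14, 15 are pairwise distinct — OK.

The assignment fails constraints 1, 4, 5, 8.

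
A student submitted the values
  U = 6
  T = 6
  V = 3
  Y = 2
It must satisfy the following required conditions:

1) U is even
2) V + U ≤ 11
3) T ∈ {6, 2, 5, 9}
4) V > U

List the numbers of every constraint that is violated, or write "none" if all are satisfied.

1) U = 6 is even — OK.
2) V + U = 3 + 6 = 9; 9 ≤ 11 — OK.
3) T = 6 is in {6, 2, 5, 9} — OK.
4) V = 3, U = 6; 3 ≤ 6 (want >) — violated.

Constraint 4 is violated.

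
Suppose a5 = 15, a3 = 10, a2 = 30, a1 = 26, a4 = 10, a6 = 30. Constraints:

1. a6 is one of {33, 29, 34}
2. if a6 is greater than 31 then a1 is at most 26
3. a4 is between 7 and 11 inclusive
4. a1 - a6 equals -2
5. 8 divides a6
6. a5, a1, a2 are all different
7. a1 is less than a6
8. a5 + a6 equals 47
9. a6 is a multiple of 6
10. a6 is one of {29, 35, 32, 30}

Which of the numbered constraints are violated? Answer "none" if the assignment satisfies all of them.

1. a6 = 30 is not in {33, 29, 34} — violated.
2. a6 = 30, not > 31; antecedent false, conditional vacuously true — OK.
3. a4 = 10 lies in [7, 11] — OK.
4. a1 - a6 = 26 - 30 = -4, not -2 — violated.
5. 30 = 8*3 + 6, so 8 does not divide 30 — violated.
6. values 15, 26, 30 are pairwise distinct — OK.
7. a1 = 26, a6 = 30; 26 < 30 — OK.
8. a5 + a6 = 15 + 30 = 45, not 47 — violated.
9. 30 / 6 = 5, so 6 divides 30 — OK.
10. a6 = 30 is in {29, 35, 32, 30} — OK.

The assignment fails constraints 1, 4, 5, and 8.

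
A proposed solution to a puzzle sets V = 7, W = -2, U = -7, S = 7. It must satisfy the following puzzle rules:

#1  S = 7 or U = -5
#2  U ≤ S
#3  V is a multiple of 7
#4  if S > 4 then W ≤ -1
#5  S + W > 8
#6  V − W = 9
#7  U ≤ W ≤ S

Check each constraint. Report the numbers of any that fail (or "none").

#1 S = 7 = 7 (first disjunct) — satisfied.
#2 U = -7, S = 7; -7 ≤ 7 — satisfied.
#3 7 / 7 = 1, so 7 divides 7 — satisfied.
#4 S = 7 > 4, so we need W ≤ -1; W = -2 ≤ -1 — satisfied.
#5 S + W = 7 + (-2) = 5; 5 ≤ 8, bound 8 not met — violated.
#6 V − W = 7 − (-2) = 9 — satisfied.
#7 values -7 ≤ -2 ≤ 7 — satisfied.

Constraint 5 does not hold.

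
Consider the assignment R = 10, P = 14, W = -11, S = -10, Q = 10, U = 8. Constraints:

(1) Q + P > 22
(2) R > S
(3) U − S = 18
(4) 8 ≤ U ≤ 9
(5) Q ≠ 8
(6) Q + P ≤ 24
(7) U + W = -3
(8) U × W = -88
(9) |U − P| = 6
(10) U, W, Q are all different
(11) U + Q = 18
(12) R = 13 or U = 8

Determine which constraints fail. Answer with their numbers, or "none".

(1) Q + P = 10 + 14 = 24; 24 > 22  true
(2) R = 10, S = -10; 10 > -10  true
(3) U − S = 8 − (-10) = 18  true
(4) U = 8 lies in [8, 9]  true
(5) Q = 10, and 10 ≠ 8  true
(6) Q + P = 10 + 14 = 24; 24 ≤ 24  true
(7) U + W = 8 + (-11) = -3  true
(8) U × W = 8 × (-11) = -88  true
(9) |8 − 14| = 6  true
(10) values 8, -11, 10 are pairwise distinct  true
(11) U + Q = 8 + 10 = 18  true
(12) R = 10 ≠ 13, but U = 8 = 8 (second disjunct)  true

None — every constraint holds.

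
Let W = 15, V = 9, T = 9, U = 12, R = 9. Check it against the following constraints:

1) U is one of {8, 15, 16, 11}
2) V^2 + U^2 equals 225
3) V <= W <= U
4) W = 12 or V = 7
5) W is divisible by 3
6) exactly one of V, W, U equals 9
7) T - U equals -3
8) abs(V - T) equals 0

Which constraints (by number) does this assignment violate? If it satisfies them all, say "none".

The assignment fails constraints 1, 3, and 4.

1) U = 12 is not in {8, 15, 16, 11}  ✗
2) V^2 + U^2 = 9^2 + 12^2 = 81 + 144 = 225  ✓
3) values 9, 15, 12; W = 15 is not <= U = 12  ✗
4) W = 15 ≠ 12 and V = 9 ≠ 7; both disjuncts false  ✗
5) 15 / 3 = 5, so 3 divides 15  ✓
6) V=9, W=15, U=12; 1 of them equals 9  ✓
7) T - U = 9 - 12 = -3  ✓
8) abs(9 - 9) = 0  ✓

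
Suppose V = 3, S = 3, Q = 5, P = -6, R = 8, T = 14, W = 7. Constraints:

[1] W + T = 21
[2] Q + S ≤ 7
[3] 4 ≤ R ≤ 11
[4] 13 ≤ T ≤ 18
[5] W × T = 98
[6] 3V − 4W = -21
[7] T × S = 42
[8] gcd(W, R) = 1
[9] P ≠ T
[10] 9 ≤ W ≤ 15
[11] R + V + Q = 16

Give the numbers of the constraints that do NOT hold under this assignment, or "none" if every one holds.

Violated: 2, 6, and 10.

[1] W + T = 7 + 14 = 21  OK
[2] Q + S = 5 + 3 = 8; 8 > 7, bound 7 not met  FAIL
[3] R = 8 lies in [4, 11]  OK
[4] T = 14 lies in [13, 18]  OK
[5] W × T = 7 × 14 = 98  OK
[6] 3V − 4W = 3(3) − 4(7) = -19, not -21  FAIL
[7] T × S = 14 × 3 = 42  OK
[8] gcd(7, 8) = 1  OK
[9] P = -6, T = 14; distinct  OK
[10] W = 7 is outside [9, 15]  FAIL
[11] R + V + Q = 8 + 3 + 5 = 16  OK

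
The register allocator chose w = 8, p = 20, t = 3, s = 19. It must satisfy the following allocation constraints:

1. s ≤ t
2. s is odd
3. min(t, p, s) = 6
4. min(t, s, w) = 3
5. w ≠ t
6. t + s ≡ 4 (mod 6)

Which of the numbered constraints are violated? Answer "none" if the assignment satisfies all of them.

1. s = 19, t = 3; 19 > 3 (want ≤) — does not hold.
2. s = 19 is odd — holds.
3. min(3, 20, 19) = 3, not 6 — does not hold.
4. min(3, 19, 8) = 3 — holds.
5. w = 8, t = 3; distinct — holds.
6. t + s = 22; 22 mod 6 = 4 — holds.

Constraints 1, 3 are violated.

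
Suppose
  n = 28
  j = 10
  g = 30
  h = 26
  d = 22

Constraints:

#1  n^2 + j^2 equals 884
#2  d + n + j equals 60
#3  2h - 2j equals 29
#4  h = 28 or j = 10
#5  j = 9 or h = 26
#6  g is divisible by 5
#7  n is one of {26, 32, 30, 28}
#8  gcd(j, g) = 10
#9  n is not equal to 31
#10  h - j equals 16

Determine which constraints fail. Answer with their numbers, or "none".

#1 n^2 + j^2 = 28^2 + 10^2 = 784 + 100 = 884 — satisfied.
#2 d + n + j = 22 + 28 + 10 = 60 — satisfied.
#3 2h - 2j = 2(26) - 2(10) = 32, not 29 — violated.
#4 h = 26 ≠ 28, but j = 10 = 10 (second disjunct) — satisfied.
#5 j = 10 ≠ 9, but h = 26 = 26 (second disjunct) — satisfied.
#6 30 / 5 = 6, so 5 divides 30 — satisfied.
#7 n = 28 is in {26, 32, 30, 28} — satisfied.
#8 gcd(10, 30) = 10 — satisfied.
#9 n = 28, and 28 ≠ 31 — satisfied.
#10 h - j = 26 - 10 = 16 — satisfied.

The assignment fails constraint 3.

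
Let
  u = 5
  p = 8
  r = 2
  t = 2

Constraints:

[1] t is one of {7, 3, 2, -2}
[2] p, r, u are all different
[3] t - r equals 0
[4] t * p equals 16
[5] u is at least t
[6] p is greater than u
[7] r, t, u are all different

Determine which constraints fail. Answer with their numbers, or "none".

[1] t = 2 is in {7, 3, 2, -2} — holds.
[2] values 8, 2, 5 are pairwise distinct — holds.
[3] t - r = 2 - 2 = 0 — holds.
[4] t * p = 2 * 8 = 16 — holds.
[5] u = 5, t = 2; 5 ≥ 2 — holds.
[6] p = 8, u = 5; 8 > 5 — holds.
[7] r = t = 2, not all different — does not hold.

Constraint 7 is violated.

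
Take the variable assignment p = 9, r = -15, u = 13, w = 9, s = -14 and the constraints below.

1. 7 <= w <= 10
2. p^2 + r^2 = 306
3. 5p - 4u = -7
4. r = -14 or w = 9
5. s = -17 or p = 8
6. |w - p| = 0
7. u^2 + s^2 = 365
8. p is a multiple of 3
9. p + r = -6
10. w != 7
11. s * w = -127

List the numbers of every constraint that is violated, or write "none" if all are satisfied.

1. w = 9 lies in [7, 10]  ✓
2. p^2 + r^2 = 9^2 + (-15)^2 = 81 + 225 = 306  ✓
3. 5p - 4u = 5(9) - 4(13) = -7  ✓
4. r = -15 ≠ -14, but w = 9 = 9 (second disjunct)  ✓
5. s = -14 ≠ -17 and p = 9 ≠ 8; both disjuncts false  ✗
6. |9 - 9| = 0  ✓
7. u^2 + s^2 = 13^2 + (-14)^2 = 169 + 196 = 365  ✓
8. 9 / 3 = 3, so 3 divides 9  ✓
9. p + r = 9 + (-15) = -6  ✓
10. w = 9, and 9 ≠ 7  ✓
11. s * w = -14 * 9 = -126, not -127  ✗

No — constraints 5 and 11 are not satisfied.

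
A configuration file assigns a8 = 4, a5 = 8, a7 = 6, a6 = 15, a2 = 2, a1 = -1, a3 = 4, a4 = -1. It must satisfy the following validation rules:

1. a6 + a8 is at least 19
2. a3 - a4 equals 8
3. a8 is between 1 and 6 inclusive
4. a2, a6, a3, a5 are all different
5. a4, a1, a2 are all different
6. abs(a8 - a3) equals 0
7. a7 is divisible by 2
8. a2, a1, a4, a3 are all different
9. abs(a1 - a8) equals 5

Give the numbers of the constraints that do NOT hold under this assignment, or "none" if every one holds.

1. a6 + a8 = 15 + 4 = 19; 19 ≥ 19 — holds.
2. a3 - a4 = 4 - (-1) = 5, not 8 — fails.
3. a8 = 4 lies in [1, 6] — holds.
4. values 2, 15, 4, 8 are pairwise distinct — holds.
5. a4 = a1 = -1, not all different — fails.
6. abs(4 - 4) = 0 — holds.
7. 6 / 2 = 3, so 2 divides 6 — holds.
8. a1 = a4 = -1, not all different — fails.
9. abs(-1 - 4) = 5 — holds.

Violated: 2, 5, 8.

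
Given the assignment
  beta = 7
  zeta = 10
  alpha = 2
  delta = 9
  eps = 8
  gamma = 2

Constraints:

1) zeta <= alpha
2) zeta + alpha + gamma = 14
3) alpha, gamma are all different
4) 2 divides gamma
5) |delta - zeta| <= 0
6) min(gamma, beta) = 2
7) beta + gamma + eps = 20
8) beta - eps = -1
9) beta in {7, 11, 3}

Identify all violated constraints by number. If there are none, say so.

1) zeta = 10, alpha = 2; 10 > 2 (want ≤)  ✘
2) zeta + alpha + gamma = 10 + 2 + 2 = 14  ✔
3) alpha = gamma = 2, not all different  ✘
4) 2 / 2 = 1, so 2 divides 2  ✔
5) |9 - 10| = 1; 1 > 0, exceeds bound 0  ✘
6) min(2, 7) = 2  ✔
7) beta + gamma + eps = 7 + 2 + 8 = 17, not 20  ✘
8) beta - eps = 7 - 8 = -1  ✔
9) beta = 7 is in {7, 11, 3}  ✔

No — constraints 1, 3, 5, and 7 are not satisfied.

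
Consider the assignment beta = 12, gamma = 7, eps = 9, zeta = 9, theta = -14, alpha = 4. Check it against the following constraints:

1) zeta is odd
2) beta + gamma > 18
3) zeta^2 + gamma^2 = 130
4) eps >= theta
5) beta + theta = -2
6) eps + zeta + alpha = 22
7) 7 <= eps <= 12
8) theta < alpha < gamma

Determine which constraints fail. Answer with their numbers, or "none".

Yes — all constraints hold.

1) zeta = 9 is odd — holds.
2) beta + gamma = 12 + 7 = 19; 19 > 18 — holds.
3) zeta^2 + gamma^2 = 9^2 + 7^2 = 81 + 49 = 130 — holds.
4) eps = 9, theta = -14; 9 ≥ -14 — holds.
5) beta + theta = 12 + (-14) = -2 — holds.
6) eps + zeta + alpha = 9 + 9 + 4 = 22 — holds.
7) eps = 9 lies in [7, 12] — holds.
8) values -14 < 4 < 7 — holds.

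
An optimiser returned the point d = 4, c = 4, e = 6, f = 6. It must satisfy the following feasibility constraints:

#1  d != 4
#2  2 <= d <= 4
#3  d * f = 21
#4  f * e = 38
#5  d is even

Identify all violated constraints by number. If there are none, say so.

#1 d = 4, but 4 is required to differ  false
#2 d = 4 lies in [2, 4]  true
#3 d * f = 4 * 6 = 24, not 21  false
#4 f * e = 6 * 6 = 36, not 38  false
#5 d = 4 is even  true

The assignment fails constraints 1, 3, 4.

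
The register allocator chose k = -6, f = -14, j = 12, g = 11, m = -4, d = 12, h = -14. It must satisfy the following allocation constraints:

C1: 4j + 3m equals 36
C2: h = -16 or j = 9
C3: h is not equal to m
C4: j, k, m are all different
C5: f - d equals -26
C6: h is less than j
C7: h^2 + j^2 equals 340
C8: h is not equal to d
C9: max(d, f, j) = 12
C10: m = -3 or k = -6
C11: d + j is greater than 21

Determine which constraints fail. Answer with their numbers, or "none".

C1: 4j + 3m = 4(12) + 3(-4) = 36  ✔
C2: h = -14 ≠ -16 and j = 12 ≠ 9; both disjuncts false  ✘
C3: h = -14, m = -4; distinct  ✔
C4: values 12, -6, -4 are pairwise distinct  ✔
C5: f - d = -14 - 12 = -26  ✔
C6: h = -14, j = 12; -14 < 12  ✔
C7: h^2 + j^2 = (-14)^2 + 12^2 = 196 + 144 = 340  ✔
C8: h = -14, d = 12; distinct  ✔
C9: max(12, -14, 12) = 12  ✔
C10: m = -4 ≠ -3, but k = -6 = -6 (second disjunct)  ✔
C11: d + j = 12 + 12 = 24; 24 > 21  ✔

Constraint 2 is violated.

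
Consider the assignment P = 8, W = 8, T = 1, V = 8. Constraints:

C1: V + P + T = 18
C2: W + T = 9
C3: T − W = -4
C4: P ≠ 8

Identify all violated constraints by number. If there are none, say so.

C1: V + P + T = 8 + 8 + 1 = 17, not 18 — violated.
C2: W + T = 8 + 1 = 9 — satisfied.
C3: T − W = 1 − 8 = -7, not -4 — violated.
C4: P = 8, but 8 is required to differ — violated.

Constraints 1, 3, and 4 do not hold.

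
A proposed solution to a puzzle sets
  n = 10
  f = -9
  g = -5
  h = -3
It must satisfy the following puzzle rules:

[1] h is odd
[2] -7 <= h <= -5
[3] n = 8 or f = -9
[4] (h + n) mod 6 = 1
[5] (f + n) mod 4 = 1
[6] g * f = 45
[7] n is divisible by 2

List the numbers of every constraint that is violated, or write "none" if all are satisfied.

The assignment fails constraint 2.

[1] h = -3 is odd  ✔
[2] h = -3 is outside [-7, -5]  ✘
[3] n = 10 ≠ 8, but f = -9 = -9 (second disjunct)  ✔
[4] h + n = 7; 7 mod 6 = 1  ✔
[5] f + n = 1; 1 mod 4 = 1  ✔
[6] g * f = -5 * (-9) = 45  ✔
[7] 10 / 2 = 5, so 2 divides 10  ✔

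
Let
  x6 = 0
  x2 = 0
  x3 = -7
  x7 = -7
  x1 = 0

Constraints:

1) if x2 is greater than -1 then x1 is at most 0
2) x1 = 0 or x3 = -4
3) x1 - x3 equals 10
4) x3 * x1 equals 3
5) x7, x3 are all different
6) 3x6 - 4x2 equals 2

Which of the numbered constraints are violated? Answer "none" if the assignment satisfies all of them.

1) x2 = 0 > -1, so we need x1 ≤ 0; x1 = 0 ≤ 0  ✓
2) x1 = 0 = 0 (first disjunct)  ✓
3) x1 - x3 = 0 - (-7) = 7, not 10  ✗
4) x3 * x1 = -7 * 0 = 0, not 3  ✗
5) x7 = x3 = -7, not all different  ✗
6) 3x6 - 4x2 = 3(0) - 4(0) = 0, not 2  ✗

Violated: 3, 4, 5, and 6.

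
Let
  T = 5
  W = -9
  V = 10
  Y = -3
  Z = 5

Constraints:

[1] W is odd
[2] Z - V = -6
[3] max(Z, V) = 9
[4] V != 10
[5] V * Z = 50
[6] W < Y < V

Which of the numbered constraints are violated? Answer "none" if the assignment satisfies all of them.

Violated: 2, 3, and 4.

[1] W = -9 is odd  holds
[2] Z - V = 5 - 10 = -5, not -6  fails
[3] max(5, 10) = 10, not 9  fails
[4] V = 10, but 10 is required to differ  fails
[5] V * Z = 10 * 5 = 50  holds
[6] values -9 < -3 < 10  holds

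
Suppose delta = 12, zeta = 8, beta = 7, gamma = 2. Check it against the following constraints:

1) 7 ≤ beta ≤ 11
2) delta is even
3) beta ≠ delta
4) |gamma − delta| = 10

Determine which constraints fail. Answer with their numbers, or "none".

Yes — all constraints hold.

1) beta = 7 lies in [7, 11]  ✓
2) delta = 12 is even  ✓
3) beta = 7, delta = 12; distinct  ✓
4) |2 − 12| = 10  ✓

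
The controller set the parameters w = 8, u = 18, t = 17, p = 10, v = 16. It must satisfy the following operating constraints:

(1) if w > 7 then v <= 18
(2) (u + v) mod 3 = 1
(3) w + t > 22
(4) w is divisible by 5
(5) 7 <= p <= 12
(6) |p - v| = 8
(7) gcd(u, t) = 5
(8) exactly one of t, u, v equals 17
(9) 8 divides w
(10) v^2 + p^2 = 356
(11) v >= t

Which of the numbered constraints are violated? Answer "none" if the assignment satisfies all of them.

Constraints 4, 6, 7, and 11 are violated.

(1) w = 8 > 7, so we need v ≤ 18; v = 16 ≤ 18  yes
(2) u + v = 34; 34 mod 3 = 1  yes
(3) w + t = 8 + 17 = 25; 25 > 22  yes
(4) 8 = 5*1 + 3, so 5 does not divide 8  no
(5) p = 10 lies in [7, 12]  yes
(6) |10 - 16| = 6, not 8  no
(7) gcd(18, 17) = 1, not 5  no
(8) t=17, u=18, v=16; 1 of them equals 17  yes
(9) 8 / 8 = 1, so 8 divides 8  yes
(10) v^2 + p^2 = 16^2 + 10^2 = 256 + 100 = 356  yes
(11) v = 16, t = 17; 16 < 17 (want ≥)  no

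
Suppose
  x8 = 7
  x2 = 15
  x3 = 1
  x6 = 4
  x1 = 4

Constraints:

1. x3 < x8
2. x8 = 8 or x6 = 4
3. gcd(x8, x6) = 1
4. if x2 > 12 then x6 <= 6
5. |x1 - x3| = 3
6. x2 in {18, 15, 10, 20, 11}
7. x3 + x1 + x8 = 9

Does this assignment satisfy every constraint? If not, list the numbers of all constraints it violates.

1. x3 = 1, x8 = 7; 1 < 7 — OK.
2. x8 = 7 ≠ 8, but x6 = 4 = 4 (second disjunct) — OK.
3. gcd(7, 4) = 1 — OK.
4. x2 = 15 > 12, so we need x6 ≤ 6; x6 = 4 ≤ 6 — OK.
5. |4 - 1| = 3 — OK.
6. x2 = 15 is in {18, 15, 10, 20, 11} — OK.
7. x3 + x1 + x8 = 1 + 4 + 7 = 12, not 9 — violated.

The assignment fails constraint 7.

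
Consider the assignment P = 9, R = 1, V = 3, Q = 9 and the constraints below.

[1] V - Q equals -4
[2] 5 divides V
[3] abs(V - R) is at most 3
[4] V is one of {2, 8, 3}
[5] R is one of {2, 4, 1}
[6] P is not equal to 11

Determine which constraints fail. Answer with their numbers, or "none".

[1] V - Q = 3 - 9 = -6, not -4  fails
[2] 3 = 5*0 + 3, so 5 does not divide 3  fails
[3] abs(3 - 1) = 2; 2 ≤ 3  holds
[4] V = 3 is in {2, 8, 3}  holds
[5] R = 1 is in {2, 4, 1}  holds
[6] P = 9, and 9 ≠ 11  holds

Constraints 1 and 2 do not hold.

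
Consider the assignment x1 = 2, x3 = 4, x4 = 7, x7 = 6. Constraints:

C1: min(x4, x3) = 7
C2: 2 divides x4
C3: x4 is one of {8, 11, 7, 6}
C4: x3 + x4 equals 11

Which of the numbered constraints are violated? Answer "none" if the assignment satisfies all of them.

Constraints 1, 2 are violated.

C1: min(7, 4) = 4, not 7 — fails.
C2: 7 = 2*3 + 1, so 2 does not divide 7 — fails.
C3: x4 = 7 is in {8, 11, 7, 6} — holds.
C4: x3 + x4 = 4 + 7 = 11 — holds.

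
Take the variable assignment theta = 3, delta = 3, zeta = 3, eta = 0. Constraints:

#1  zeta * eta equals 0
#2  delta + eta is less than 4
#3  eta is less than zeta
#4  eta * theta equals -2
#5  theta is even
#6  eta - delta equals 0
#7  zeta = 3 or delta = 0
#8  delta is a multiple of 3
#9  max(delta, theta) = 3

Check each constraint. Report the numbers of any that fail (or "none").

No — constraints 4, 5, and 6 are not satisfied.

#1 zeta * eta = 3 * 0 = 0 — OK.
#2 delta + eta = 3 + 0 = 3; 3 < 4 — OK.
#3 eta = 0, zeta = 3; 0 < 3 — OK.
#4 eta * theta = 0 * 3 = 0, not -2 — violated.
#5 theta = 3 is odd — violated.
#6 eta - delta = 0 - 3 = -3, not 0 — violated.
#7 zeta = 3 = 3 (first disjunct) — OK.
#8 3 / 3 = 1, so 3 divides 3 — OK.
#9 max(3, 3) = 3 — OK.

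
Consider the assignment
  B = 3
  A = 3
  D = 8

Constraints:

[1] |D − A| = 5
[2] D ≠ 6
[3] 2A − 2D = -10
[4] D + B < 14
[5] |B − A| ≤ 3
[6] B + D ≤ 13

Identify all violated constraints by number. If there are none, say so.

[1] |8 − 3| = 5  ✔
[2] D = 8, and 8 ≠ 6  ✔
[3] 2A − 2D = 2(3) − 2(8) = -10  ✔
[4] D + B = 8 + 3 = 11; 11 < 14  ✔
[5] |3 − 3| = 0; 0 ≤ 3  ✔
[6] B + D = 3 + 8 = 11; 11 ≤ 13  ✔

All constraints are satisfied.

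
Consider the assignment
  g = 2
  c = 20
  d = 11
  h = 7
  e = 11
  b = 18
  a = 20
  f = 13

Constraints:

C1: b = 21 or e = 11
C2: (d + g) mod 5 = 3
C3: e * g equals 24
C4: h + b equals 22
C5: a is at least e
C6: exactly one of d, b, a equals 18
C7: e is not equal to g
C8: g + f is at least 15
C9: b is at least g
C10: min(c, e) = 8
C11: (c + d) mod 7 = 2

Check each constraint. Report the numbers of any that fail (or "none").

The assignment fails constraints 3, 4, 10, and 11.

C1: b = 18 ≠ 21, but e = 11 = 11 (second disjunct) — holds.
C2: d + g = 13; 13 mod 5 = 3 — holds.
C3: e * g = 11 * 2 = 22, not 24 — does not hold.
C4: h + b = 7 + 18 = 25, not 22 — does not hold.
C5: a = 20, e = 11; 20 ≥ 11 — holds.
C6: d=11, b=18, a=20; 1 of them equals 18 — holds.
C7: e = 11, g = 2; distinct — holds.
C8: g + f = 2 + 13 = 15; 15 ≥ 15 — holds.
C9: b = 18, g = 2; 18 ≥ 2 — holds.
C10: min(20, 11) = 11, not 8 — does not hold.
C11: c + d = 31; 31 mod 7 = 3, not 2 — does not hold.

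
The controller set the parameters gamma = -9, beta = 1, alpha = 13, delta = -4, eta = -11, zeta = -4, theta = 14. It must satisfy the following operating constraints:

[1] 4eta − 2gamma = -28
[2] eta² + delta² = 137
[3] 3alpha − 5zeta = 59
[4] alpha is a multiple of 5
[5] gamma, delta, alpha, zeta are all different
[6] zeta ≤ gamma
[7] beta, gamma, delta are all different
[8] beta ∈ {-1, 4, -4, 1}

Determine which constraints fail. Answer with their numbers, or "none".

Constraints 1, 4, 5, 6 do not hold.

[1] 4eta − 2gamma = 4(-11) − 2(-9) = -26, not -28 — violated.
[2] eta² + delta² = (-11)² + (-4)² = 121 + 16 = 137 — OK.
[3] 3alpha − 5zeta = 3(13) − 5(-4) = 59 — OK.
[4] 13 = 5×2 + 3, so 5 does not divide 13 — violated.
[5] delta = zeta = -4, not all different — violated.
[6] zeta = -4, gamma = -9; -4 > -9 (want ≤) — violated.
[7] values 1, -9, -4 are pairwise distinct — OK.
[8] beta = 1 is in {-1, 4, -4, 1} — OK.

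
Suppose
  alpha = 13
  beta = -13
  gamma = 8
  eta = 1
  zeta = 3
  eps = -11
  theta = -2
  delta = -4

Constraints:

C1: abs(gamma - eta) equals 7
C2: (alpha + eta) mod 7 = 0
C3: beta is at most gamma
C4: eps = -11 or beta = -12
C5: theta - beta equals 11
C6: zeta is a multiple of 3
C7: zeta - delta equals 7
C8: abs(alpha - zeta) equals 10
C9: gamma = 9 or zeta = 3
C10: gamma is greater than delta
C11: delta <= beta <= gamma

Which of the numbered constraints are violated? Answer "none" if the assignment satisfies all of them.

Constraint 11 does not hold.

C1: abs(8 - 1) = 7 — holds.
C2: alpha + eta = 14; 14 mod 7 = 0 — holds.
C3: beta = -13, gamma = 8; -13 ≤ 8 — holds.
C4: eps = -11 = -11 (first disjunct) — holds.
C5: theta - beta = -2 - (-13) = 11 — holds.
C6: 3 / 3 = 1, so 3 divides 3 — holds.
C7: zeta - delta = 3 - (-4) = 7 — holds.
C8: abs(13 - 3) = 10 — holds.
C9: gamma = 8 ≠ 9, but zeta = 3 = 3 (second disjunct) — holds.
C10: gamma = 8, delta = -4; 8 > -4 — holds.
C11: values -4, -13, 8; delta = -4 is not <= beta = -13 — fails.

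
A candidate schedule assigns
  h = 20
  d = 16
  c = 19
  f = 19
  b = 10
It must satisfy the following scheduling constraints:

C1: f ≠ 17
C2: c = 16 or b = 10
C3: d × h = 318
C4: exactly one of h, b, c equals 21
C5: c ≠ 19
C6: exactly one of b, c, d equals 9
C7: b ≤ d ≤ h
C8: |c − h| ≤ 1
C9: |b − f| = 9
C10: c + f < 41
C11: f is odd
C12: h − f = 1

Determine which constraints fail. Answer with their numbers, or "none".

C1: f = 19, and 19 ≠ 17 — holds.
C2: c = 19 ≠ 16, but b = 10 = 10 (second disjunct) — holds.
C3: d × h = 16 × 20 = 320, not 318 — does not hold.
C4: h=20, b=10, c=19; 0 of them equal 21, not exactly one — does not hold.
C5: c = 19, but 19 is required to differ — does not hold.
C6: b=10, c=19, d=16; 0 of them equal 9, not exactly one — does not hold.
C7: values 10 ≤ 16 ≤ 20 — holds.
C8: |19 − 20| = 1; 1 ≤ 1 — holds.
C9: |10 − 19| = 9 — holds.
C10: c + f = 19 + 19 = 38; 38 < 41 — holds.
C11: f = 19 is odd — holds.
C12: h − f = 20 − 19 = 1 — holds.

The assignment fails constraints 3, 4, 5, 6.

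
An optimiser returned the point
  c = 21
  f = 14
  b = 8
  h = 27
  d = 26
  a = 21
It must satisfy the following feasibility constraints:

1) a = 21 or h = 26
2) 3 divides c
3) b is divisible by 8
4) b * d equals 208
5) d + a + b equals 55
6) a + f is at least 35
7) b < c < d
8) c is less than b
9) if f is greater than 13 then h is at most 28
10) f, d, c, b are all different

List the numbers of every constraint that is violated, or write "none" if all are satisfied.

1) a = 21 = 21 (first disjunct) — OK.
2) 21 / 3 = 7, so 3 divides 21 — OK.
3) 8 / 8 = 1, so 8 divides 8 — OK.
4) b * d = 8 * 26 = 208 — OK.
5) d + a + b = 26 + 21 + 8 = 55 — OK.
6) a + f = 21 + 14 = 35; 35 ≥ 35 — OK.
7) values 8 < 21 < 26 — OK.
8) c = 21, b = 8; 21 ≥ 8 (want <) — violated.
9) f = 14 > 13, so we need h ≤ 28; h = 27 ≤ 28 — OK.
10) values 14, 26, 21, 8 are pairwise distinct — OK.

Constraint 8 is violated.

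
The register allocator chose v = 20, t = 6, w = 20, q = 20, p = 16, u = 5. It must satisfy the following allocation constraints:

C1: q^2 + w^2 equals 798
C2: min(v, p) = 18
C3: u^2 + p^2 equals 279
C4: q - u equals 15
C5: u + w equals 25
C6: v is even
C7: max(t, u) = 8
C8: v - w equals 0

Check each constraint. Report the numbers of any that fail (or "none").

No — constraints 1, 2, 3, 7 are not satisfied.

C1: q^2 + w^2 = 20^2 + 20^2 = 400 + 400 = 800, not 798 — fails.
C2: min(20, 16) = 16, not 18 — fails.
C3: u^2 + p^2 = 5^2 + 16^2 = 25 + 256 = 281, not 279 — fails.
C4: q - u = 20 - 5 = 15 — holds.
C5: u + w = 5 + 20 = 25 — holds.
C6: v = 20 is even — holds.
C7: max(6, 5) = 6, not 8 — fails.
C8: v - w = 20 - 20 = 0 — holds.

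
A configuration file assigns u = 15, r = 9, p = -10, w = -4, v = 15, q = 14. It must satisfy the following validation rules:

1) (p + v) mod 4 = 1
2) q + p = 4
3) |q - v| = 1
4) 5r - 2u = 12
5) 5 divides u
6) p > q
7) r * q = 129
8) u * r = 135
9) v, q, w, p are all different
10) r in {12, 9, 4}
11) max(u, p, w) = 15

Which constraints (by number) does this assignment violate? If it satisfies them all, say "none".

No — constraints 4, 6, and 7 are not satisfied.

1) p + v = 5; 5 mod 4 = 1  OK
2) q + p = 14 + (-10) = 4  OK
3) |14 - 15| = 1  OK
4) 5r - 2u = 5(9) - 2(15) = 15, not 12  FAIL
5) 15 / 5 = 3, so 5 divides 15  OK
6) p = -10, q = 14; -10 ≤ 14 (want >)  FAIL
7) r * q = 9 * 14 = 126, not 129  FAIL
8) u * r = 15 * 9 = 135  OK
9) values 15, 14, -4, -10 are pairwise distinct  OK
10) r = 9 is in {12, 9, 4}  OK
11) max(15, -10, -4) = 15  OK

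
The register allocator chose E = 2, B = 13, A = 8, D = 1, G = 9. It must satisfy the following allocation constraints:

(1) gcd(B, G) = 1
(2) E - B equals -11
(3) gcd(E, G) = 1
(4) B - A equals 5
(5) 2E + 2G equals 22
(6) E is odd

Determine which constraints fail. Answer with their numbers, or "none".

The assignment fails constraint 6.

(1) gcd(13, 9) = 1 — holds.
(2) E - B = 2 - 13 = -11 — holds.
(3) gcd(2, 9) = 1 — holds.
(4) B - A = 13 - 8 = 5 — holds.
(5) 2E + 2G = 2(2) + 2(9) = 22 — holds.
(6) E = 2 is even — fails.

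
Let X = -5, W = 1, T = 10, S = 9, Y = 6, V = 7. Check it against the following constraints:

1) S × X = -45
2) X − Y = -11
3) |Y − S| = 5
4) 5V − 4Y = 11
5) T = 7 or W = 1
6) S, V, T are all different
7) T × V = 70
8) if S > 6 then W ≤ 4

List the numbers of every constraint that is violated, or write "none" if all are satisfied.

1) S × X = 9 × (-5) = -45 — holds.
2) X − Y = -5 − 6 = -11 — holds.
3) |6 − 9| = 3, not 5 — does not hold.
4) 5V − 4Y = 5(7) − 4(6) = 11 — holds.
5) T = 10 ≠ 7, but W = 1 = 1 (second disjunct) — holds.
6) values 9, 7, 10 are pairwise distinct — holds.
7) T × V = 10 × 7 = 70 — holds.
8) S = 9 > 6, so we need W ≤ 4; W = 1 ≤ 4 — holds.

The assignment fails constraint 3.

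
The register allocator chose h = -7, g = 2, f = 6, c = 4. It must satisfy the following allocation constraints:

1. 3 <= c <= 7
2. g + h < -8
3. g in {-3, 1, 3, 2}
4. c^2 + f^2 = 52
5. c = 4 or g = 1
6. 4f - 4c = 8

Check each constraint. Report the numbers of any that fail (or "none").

Constraint 2 does not hold.

1. c = 4 lies in [3, 7]  yes
2. g + h = 2 + (-7) = -5; -5 ≥ -8, bound -8 not met  no
3. g = 2 is in {-3, 1, 3, 2}  yes
4. c^2 + f^2 = 4^2 + 6^2 = 16 + 36 = 52  yes
5. c = 4 = 4 (first disjunct)  yes
6. 4f - 4c = 4(6) - 4(4) = 8  yes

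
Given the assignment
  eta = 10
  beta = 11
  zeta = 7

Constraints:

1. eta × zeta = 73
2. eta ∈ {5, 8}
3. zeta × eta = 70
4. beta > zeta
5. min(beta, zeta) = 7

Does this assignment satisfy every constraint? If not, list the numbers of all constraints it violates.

1. eta × zeta = 10 × 7 = 70, not 73  fails
2. eta = 10 is not in {5, 8}  fails
3. zeta × eta = 7 × 10 = 70  holds
4. beta = 11, zeta = 7; 11 > 7  holds
5. min(11, 7) = 7  holds

No — constraints 1 and 2 are not satisfied.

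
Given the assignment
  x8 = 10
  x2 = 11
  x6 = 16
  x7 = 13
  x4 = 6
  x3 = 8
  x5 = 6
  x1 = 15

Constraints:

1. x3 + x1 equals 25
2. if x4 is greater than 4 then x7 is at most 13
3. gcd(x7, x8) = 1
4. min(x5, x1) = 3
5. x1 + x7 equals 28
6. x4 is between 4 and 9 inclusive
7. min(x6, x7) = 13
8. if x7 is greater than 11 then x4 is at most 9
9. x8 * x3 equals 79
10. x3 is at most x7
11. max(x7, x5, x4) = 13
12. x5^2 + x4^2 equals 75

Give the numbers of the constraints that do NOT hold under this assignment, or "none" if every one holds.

1. x3 + x1 = 8 + 15 = 23, not 25 — violated.
2. x4 = 6 > 4, so we need x7 ≤ 13; x7 = 13 ≤ 13 — satisfied.
3. gcd(13, 10) = 1 — satisfied.
4. min(6, 15) = 6, not 3 — violated.
5. x1 + x7 = 15 + 13 = 28 — satisfied.
6. x4 = 6 lies in [4, 9] — satisfied.
7. min(16, 13) = 13 — satisfied.
8. x7 = 13 > 11, so we need x4 ≤ 9; x4 = 6 ≤ 9 — satisfied.
9. x8 * x3 = 10 * 8 = 80, not 79 — violated.
10. x3 = 8, x7 = 13; 8 ≤ 13 — satisfied.
11. max(13, 6, 6) = 13 — satisfied.
12. x5^2 + x4^2 = 6^2 + 6^2 = 36 + 36 = 72, not 75 — violated.

Constraints 1, 4, 9, 12 do not hold.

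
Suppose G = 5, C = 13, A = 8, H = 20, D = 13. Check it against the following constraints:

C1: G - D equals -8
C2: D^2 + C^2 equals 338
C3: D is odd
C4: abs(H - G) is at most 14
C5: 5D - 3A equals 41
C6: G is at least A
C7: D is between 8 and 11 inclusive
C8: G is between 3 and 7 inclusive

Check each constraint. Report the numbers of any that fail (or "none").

Constraints 4, 6, and 7 are violated.

C1: G - D = 5 - 13 = -8  ✓
C2: D^2 + C^2 = 13^2 + 13^2 = 169 + 169 = 338  ✓
C3: D = 13 is odd  ✓
C4: abs(20 - 5) = 15; 15 > 14, exceeds bound 14  ✗
C5: 5D - 3A = 5(13) - 3(8) = 41  ✓
C6: G = 5, A = 8; 5 < 8 (want ≥)  ✗
C7: D = 13 is outside [8, 11]  ✗
C8: G = 5 lies in [3, 7]  ✓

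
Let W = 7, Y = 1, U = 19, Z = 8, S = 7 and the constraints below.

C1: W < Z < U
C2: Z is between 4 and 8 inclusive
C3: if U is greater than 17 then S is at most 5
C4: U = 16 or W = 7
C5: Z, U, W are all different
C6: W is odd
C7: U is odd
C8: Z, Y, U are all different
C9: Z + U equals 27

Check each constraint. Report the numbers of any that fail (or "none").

C1: values 7 < 8 < 19  yes
C2: Z = 8 lies in [4, 8]  yes
C3: U = 19 > 17, so we need S ≤ 5; but S = 7 > 5  no
C4: U = 19 ≠ 16, but W = 7 = 7 (second disjunct)  yes
C5: values 8, 19, 7 are pairwise distinct  yes
C6: W = 7 is odd  yes
C7: U = 19 is odd  yes
C8: values 8, 1, 19 are pairwise distinct  yes
C9: Z + U = 8 + 19 = 27  yes

The assignment fails constraint 3.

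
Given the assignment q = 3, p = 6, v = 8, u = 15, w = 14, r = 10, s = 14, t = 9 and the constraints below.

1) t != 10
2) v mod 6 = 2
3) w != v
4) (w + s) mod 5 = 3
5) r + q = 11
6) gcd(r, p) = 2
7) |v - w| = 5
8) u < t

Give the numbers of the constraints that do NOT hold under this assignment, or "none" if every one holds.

1) t = 9, and 9 ≠ 10 — satisfied.
2) 8 mod 6 = 2 — satisfied.
3) w = 14, v = 8; distinct — satisfied.
4) w + s = 28; 28 mod 5 = 3 — satisfied.
5) r + q = 10 + 3 = 13, not 11 — violated.
6) gcd(10, 6) = 2 — satisfied.
7) |8 - 14| = 6, not 5 — violated.
8) u = 15, t = 9; 15 ≥ 9 (want <) — violated.

Violated: 5, 7, and 8.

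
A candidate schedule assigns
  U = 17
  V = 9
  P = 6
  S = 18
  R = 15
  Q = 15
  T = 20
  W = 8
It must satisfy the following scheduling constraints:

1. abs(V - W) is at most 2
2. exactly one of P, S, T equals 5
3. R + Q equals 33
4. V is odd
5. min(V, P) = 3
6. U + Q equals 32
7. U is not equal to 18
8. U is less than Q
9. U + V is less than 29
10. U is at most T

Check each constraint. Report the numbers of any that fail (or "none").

1. abs(9 - 8) = 1; 1 ≤ 2 — satisfied.
2. P=6, S=18, T=20; 0 of them equal 5, not exactly one — violated.
3. R + Q = 15 + 15 = 30, not 33 — violated.
4. V = 9 is odd — satisfied.
5. min(9, 6) = 6, not 3 — violated.
6. U + Q = 17 + 15 = 32 — satisfied.
7. U = 17, and 17 ≠ 18 — satisfied.
8. U = 17, Q = 15; 17 ≥ 15 (want <) — violated.
9. U + V = 17 + 9 = 26; 26 < 29 — satisfied.
10. U = 17, T = 20; 17 ≤ 20 — satisfied.

No — constraints 2, 3, 5, and 8 are not satisfied.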